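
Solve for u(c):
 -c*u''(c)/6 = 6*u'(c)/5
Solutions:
 u(c) = C1 + C2/c^(31/5)


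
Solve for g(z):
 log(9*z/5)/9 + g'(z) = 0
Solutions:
 g(z) = C1 - z*log(z)/9 - 2*z*log(3)/9 + z/9 + z*log(5)/9


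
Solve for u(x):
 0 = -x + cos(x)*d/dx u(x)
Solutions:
 u(x) = C1 + Integral(x/cos(x), x)


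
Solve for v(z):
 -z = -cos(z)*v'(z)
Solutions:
 v(z) = C1 + Integral(z/cos(z), z)


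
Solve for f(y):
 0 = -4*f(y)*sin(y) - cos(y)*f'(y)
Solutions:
 f(y) = C1*cos(y)^4


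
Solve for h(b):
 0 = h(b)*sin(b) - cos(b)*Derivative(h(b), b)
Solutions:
 h(b) = C1/cos(b)


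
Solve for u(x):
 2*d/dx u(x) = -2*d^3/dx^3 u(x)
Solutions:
 u(x) = C1 + C2*sin(x) + C3*cos(x)


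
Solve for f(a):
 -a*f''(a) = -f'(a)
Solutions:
 f(a) = C1 + C2*a^2


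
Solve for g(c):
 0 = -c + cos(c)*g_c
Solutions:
 g(c) = C1 + Integral(c/cos(c), c)


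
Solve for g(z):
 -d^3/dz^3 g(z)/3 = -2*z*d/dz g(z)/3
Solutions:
 g(z) = C1 + Integral(C2*airyai(2^(1/3)*z) + C3*airybi(2^(1/3)*z), z)


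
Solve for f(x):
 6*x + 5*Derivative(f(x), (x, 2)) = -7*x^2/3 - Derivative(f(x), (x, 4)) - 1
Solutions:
 f(x) = C1 + C2*x + C3*sin(sqrt(5)*x) + C4*cos(sqrt(5)*x) - 7*x^4/180 - x^3/5 - x^2/150


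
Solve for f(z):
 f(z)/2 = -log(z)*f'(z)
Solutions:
 f(z) = C1*exp(-li(z)/2)


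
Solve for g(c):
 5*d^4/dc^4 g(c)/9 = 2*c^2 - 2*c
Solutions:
 g(c) = C1 + C2*c + C3*c^2 + C4*c^3 + c^6/100 - 3*c^5/100


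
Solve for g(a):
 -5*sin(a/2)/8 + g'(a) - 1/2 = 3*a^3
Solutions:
 g(a) = C1 + 3*a^4/4 + a/2 - 5*cos(a/2)/4


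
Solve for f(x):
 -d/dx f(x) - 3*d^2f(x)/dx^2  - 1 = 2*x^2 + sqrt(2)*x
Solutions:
 f(x) = C1 + C2*exp(-x/3) - 2*x^3/3 - sqrt(2)*x^2/2 + 6*x^2 - 37*x + 3*sqrt(2)*x


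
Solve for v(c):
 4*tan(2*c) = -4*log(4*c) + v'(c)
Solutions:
 v(c) = C1 + 4*c*log(c) - 4*c + 8*c*log(2) - 2*log(cos(2*c))


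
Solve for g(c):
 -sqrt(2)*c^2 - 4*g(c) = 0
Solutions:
 g(c) = -sqrt(2)*c^2/4


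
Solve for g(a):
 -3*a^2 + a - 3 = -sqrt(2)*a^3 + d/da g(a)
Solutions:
 g(a) = C1 + sqrt(2)*a^4/4 - a^3 + a^2/2 - 3*a


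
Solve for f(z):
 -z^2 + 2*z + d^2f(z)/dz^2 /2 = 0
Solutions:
 f(z) = C1 + C2*z + z^4/6 - 2*z^3/3


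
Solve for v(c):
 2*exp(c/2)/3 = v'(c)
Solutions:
 v(c) = C1 + 4*exp(c/2)/3


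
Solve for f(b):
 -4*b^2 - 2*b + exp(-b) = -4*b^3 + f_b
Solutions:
 f(b) = C1 + b^4 - 4*b^3/3 - b^2 - exp(-b)


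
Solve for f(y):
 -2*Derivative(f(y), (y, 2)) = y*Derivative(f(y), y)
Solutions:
 f(y) = C1 + C2*erf(y/2)


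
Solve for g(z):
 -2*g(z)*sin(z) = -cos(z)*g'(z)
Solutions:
 g(z) = C1/cos(z)^2


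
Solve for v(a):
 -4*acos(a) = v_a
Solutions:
 v(a) = C1 - 4*a*acos(a) + 4*sqrt(1 - a^2)


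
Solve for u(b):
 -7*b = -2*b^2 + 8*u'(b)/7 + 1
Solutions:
 u(b) = C1 + 7*b^3/12 - 49*b^2/16 - 7*b/8


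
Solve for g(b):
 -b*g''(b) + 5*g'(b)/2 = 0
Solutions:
 g(b) = C1 + C2*b^(7/2)


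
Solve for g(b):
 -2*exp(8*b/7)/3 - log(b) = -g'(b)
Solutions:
 g(b) = C1 + b*log(b) - b + 7*exp(8*b/7)/12


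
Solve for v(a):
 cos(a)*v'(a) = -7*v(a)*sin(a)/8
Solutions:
 v(a) = C1*cos(a)^(7/8)


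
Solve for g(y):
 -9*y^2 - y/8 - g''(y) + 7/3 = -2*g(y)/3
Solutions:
 g(y) = C1*exp(-sqrt(6)*y/3) + C2*exp(sqrt(6)*y/3) + 27*y^2/2 + 3*y/16 + 37


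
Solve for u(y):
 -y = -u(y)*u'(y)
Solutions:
 u(y) = -sqrt(C1 + y^2)
 u(y) = sqrt(C1 + y^2)


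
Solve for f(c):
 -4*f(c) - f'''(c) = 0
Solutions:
 f(c) = C3*exp(-2^(2/3)*c) + (C1*sin(2^(2/3)*sqrt(3)*c/2) + C2*cos(2^(2/3)*sqrt(3)*c/2))*exp(2^(2/3)*c/2)


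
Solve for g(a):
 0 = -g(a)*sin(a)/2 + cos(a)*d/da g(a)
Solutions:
 g(a) = C1/sqrt(cos(a))


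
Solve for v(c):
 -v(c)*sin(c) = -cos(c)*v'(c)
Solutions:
 v(c) = C1/cos(c)


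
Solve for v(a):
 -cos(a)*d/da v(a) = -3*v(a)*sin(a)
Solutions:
 v(a) = C1/cos(a)^3


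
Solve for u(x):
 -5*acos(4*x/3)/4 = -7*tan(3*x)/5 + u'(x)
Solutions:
 u(x) = C1 - 5*x*acos(4*x/3)/4 + 5*sqrt(9 - 16*x^2)/16 - 7*log(cos(3*x))/15


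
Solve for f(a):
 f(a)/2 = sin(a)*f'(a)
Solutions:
 f(a) = C1*(cos(a) - 1)^(1/4)/(cos(a) + 1)^(1/4)


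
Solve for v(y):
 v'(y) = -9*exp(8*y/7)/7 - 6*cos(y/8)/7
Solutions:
 v(y) = C1 - 9*exp(8*y/7)/8 - 48*sin(y/8)/7


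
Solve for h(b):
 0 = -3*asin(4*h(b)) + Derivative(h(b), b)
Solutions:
 Integral(1/asin(4*_y), (_y, h(b))) = C1 + 3*b


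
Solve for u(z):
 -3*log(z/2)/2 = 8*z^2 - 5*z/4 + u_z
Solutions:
 u(z) = C1 - 8*z^3/3 + 5*z^2/8 - 3*z*log(z)/2 + 3*z*log(2)/2 + 3*z/2


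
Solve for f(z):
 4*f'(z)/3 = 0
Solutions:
 f(z) = C1


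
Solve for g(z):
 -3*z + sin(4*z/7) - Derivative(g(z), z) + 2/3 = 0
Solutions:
 g(z) = C1 - 3*z^2/2 + 2*z/3 - 7*cos(4*z/7)/4


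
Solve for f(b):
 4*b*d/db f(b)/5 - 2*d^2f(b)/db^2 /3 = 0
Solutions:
 f(b) = C1 + C2*erfi(sqrt(15)*b/5)


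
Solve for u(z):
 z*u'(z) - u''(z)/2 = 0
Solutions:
 u(z) = C1 + C2*erfi(z)


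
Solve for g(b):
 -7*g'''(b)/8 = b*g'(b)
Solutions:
 g(b) = C1 + Integral(C2*airyai(-2*7^(2/3)*b/7) + C3*airybi(-2*7^(2/3)*b/7), b)


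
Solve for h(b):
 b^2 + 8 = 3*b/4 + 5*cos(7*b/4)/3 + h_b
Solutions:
 h(b) = C1 + b^3/3 - 3*b^2/8 + 8*b - 20*sin(7*b/4)/21


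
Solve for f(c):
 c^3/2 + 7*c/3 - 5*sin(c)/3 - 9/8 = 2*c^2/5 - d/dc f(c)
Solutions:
 f(c) = C1 - c^4/8 + 2*c^3/15 - 7*c^2/6 + 9*c/8 - 5*cos(c)/3


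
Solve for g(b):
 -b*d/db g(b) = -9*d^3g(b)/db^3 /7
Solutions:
 g(b) = C1 + Integral(C2*airyai(21^(1/3)*b/3) + C3*airybi(21^(1/3)*b/3), b)


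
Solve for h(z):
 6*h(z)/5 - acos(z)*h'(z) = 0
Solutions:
 h(z) = C1*exp(6*Integral(1/acos(z), z)/5)


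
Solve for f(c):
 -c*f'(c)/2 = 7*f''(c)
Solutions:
 f(c) = C1 + C2*erf(sqrt(7)*c/14)


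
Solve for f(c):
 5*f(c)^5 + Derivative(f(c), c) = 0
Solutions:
 f(c) = -I*(1/(C1 + 20*c))^(1/4)
 f(c) = I*(1/(C1 + 20*c))^(1/4)
 f(c) = -(1/(C1 + 20*c))^(1/4)
 f(c) = (1/(C1 + 20*c))^(1/4)


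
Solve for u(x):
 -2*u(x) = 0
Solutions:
 u(x) = 0


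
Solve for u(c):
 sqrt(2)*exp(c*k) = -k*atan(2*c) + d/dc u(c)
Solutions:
 u(c) = C1 + k*(c*atan(2*c) - log(4*c^2 + 1)/4) + sqrt(2)*Piecewise((exp(c*k)/k, Ne(k, 0)), (c, True))


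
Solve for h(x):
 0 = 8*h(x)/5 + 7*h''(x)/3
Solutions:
 h(x) = C1*sin(2*sqrt(210)*x/35) + C2*cos(2*sqrt(210)*x/35)


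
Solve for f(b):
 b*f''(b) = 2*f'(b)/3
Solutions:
 f(b) = C1 + C2*b^(5/3)


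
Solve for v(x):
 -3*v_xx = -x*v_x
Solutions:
 v(x) = C1 + C2*erfi(sqrt(6)*x/6)


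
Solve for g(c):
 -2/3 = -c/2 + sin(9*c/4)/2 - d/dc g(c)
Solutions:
 g(c) = C1 - c^2/4 + 2*c/3 - 2*cos(9*c/4)/9


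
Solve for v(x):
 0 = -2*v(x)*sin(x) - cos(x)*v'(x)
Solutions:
 v(x) = C1*cos(x)^2


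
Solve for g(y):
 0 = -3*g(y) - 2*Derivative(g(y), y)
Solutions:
 g(y) = C1*exp(-3*y/2)


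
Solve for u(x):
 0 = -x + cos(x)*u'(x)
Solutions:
 u(x) = C1 + Integral(x/cos(x), x)


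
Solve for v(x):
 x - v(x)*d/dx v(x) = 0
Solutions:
 v(x) = -sqrt(C1 + x^2)
 v(x) = sqrt(C1 + x^2)


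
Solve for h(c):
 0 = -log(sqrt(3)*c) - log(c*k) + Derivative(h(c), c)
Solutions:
 h(c) = C1 + c*(log(k) - 2 + log(3)/2) + 2*c*log(c)


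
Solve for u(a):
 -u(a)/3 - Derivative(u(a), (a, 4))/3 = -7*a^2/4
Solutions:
 u(a) = 21*a^2/4 + (C1*sin(sqrt(2)*a/2) + C2*cos(sqrt(2)*a/2))*exp(-sqrt(2)*a/2) + (C3*sin(sqrt(2)*a/2) + C4*cos(sqrt(2)*a/2))*exp(sqrt(2)*a/2)


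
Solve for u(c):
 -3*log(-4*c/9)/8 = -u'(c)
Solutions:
 u(c) = C1 + 3*c*log(-c)/8 + 3*c*(-2*log(3) - 1 + 2*log(2))/8


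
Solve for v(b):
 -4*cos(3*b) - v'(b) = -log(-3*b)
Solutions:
 v(b) = C1 + b*log(-b) - b + b*log(3) - 4*sin(3*b)/3


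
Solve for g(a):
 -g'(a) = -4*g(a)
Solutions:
 g(a) = C1*exp(4*a)


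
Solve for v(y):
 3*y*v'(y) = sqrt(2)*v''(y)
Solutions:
 v(y) = C1 + C2*erfi(2^(1/4)*sqrt(3)*y/2)


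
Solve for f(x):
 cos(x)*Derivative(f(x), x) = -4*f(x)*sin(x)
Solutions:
 f(x) = C1*cos(x)^4


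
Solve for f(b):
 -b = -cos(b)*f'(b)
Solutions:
 f(b) = C1 + Integral(b/cos(b), b)


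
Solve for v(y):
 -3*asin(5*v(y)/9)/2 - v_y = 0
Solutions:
 Integral(1/asin(5*_y/9), (_y, v(y))) = C1 - 3*y/2


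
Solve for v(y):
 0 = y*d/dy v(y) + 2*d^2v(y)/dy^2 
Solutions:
 v(y) = C1 + C2*erf(y/2)


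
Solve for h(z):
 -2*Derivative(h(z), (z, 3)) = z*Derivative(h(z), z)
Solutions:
 h(z) = C1 + Integral(C2*airyai(-2^(2/3)*z/2) + C3*airybi(-2^(2/3)*z/2), z)


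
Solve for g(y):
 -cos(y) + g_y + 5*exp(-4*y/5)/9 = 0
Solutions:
 g(y) = C1 + sin(y) + 25*exp(-4*y/5)/36


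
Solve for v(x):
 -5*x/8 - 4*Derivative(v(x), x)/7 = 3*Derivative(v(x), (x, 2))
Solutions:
 v(x) = C1 + C2*exp(-4*x/21) - 35*x^2/64 + 735*x/128


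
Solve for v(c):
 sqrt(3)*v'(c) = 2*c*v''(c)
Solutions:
 v(c) = C1 + C2*c^(sqrt(3)/2 + 1)


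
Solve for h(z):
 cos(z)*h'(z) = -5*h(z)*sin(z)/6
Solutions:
 h(z) = C1*cos(z)^(5/6)


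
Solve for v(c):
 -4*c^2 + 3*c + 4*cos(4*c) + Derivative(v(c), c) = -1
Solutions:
 v(c) = C1 + 4*c^3/3 - 3*c^2/2 - c - sin(4*c)


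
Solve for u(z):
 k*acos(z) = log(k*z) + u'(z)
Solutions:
 u(z) = C1 + k*(z*acos(z) - sqrt(1 - z^2)) - z*log(k*z) + z


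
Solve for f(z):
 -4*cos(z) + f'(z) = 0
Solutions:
 f(z) = C1 + 4*sin(z)


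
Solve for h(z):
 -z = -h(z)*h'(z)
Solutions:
 h(z) = -sqrt(C1 + z^2)
 h(z) = sqrt(C1 + z^2)


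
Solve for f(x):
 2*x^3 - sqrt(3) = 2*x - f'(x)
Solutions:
 f(x) = C1 - x^4/2 + x^2 + sqrt(3)*x


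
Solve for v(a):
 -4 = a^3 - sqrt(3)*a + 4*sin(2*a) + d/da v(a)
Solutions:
 v(a) = C1 - a^4/4 + sqrt(3)*a^2/2 - 4*a + 2*cos(2*a)


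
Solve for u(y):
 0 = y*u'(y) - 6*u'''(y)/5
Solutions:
 u(y) = C1 + Integral(C2*airyai(5^(1/3)*6^(2/3)*y/6) + C3*airybi(5^(1/3)*6^(2/3)*y/6), y)


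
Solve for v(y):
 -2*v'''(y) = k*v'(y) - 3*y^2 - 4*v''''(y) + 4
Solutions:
 v(y) = C1 + C2*exp(y*(-(-27*k + sqrt((27*k + 1)^2 - 1) - 1)^(1/3) + 1 - 1/(-27*k + sqrt((27*k + 1)^2 - 1) - 1)^(1/3))/6) + C3*exp(y*((-27*k + sqrt((27*k + 1)^2 - 1) - 1)^(1/3) - sqrt(3)*I*(-27*k + sqrt((27*k + 1)^2 - 1) - 1)^(1/3) + 2 - 4/((-1 + sqrt(3)*I)*(-27*k + sqrt((27*k + 1)^2 - 1) - 1)^(1/3)))/12) + C4*exp(y*((-27*k + sqrt((27*k + 1)^2 - 1) - 1)^(1/3) + sqrt(3)*I*(-27*k + sqrt((27*k + 1)^2 - 1) - 1)^(1/3) + 2 + 4/((1 + sqrt(3)*I)*(-27*k + sqrt((27*k + 1)^2 - 1) - 1)^(1/3)))/12) + y^3/k - 4*y/k - 12*y/k^2


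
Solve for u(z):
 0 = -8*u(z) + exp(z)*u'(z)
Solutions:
 u(z) = C1*exp(-8*exp(-z))


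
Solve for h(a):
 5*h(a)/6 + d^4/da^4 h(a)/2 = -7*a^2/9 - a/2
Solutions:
 h(a) = -14*a^2/15 - 3*a/5 + (C1*sin(sqrt(2)*3^(3/4)*5^(1/4)*a/6) + C2*cos(sqrt(2)*3^(3/4)*5^(1/4)*a/6))*exp(-sqrt(2)*3^(3/4)*5^(1/4)*a/6) + (C3*sin(sqrt(2)*3^(3/4)*5^(1/4)*a/6) + C4*cos(sqrt(2)*3^(3/4)*5^(1/4)*a/6))*exp(sqrt(2)*3^(3/4)*5^(1/4)*a/6)


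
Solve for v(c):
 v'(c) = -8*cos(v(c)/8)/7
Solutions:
 8*c/7 - 4*log(sin(v(c)/8) - 1) + 4*log(sin(v(c)/8) + 1) = C1


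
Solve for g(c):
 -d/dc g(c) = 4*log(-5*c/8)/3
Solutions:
 g(c) = C1 - 4*c*log(-c)/3 + c*(-4*log(5)/3 + 4/3 + 4*log(2))


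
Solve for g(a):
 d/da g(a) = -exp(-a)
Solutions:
 g(a) = C1 + exp(-a)


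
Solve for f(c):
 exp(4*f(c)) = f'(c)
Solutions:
 f(c) = log(-(-1/(C1 + 4*c))^(1/4))
 f(c) = log(-1/(C1 + 4*c))/4
 f(c) = log(-I*(-1/(C1 + 4*c))^(1/4))
 f(c) = log(I*(-1/(C1 + 4*c))^(1/4))


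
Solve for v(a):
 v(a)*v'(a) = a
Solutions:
 v(a) = -sqrt(C1 + a^2)
 v(a) = sqrt(C1 + a^2)


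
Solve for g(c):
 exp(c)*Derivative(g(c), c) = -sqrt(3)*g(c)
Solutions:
 g(c) = C1*exp(sqrt(3)*exp(-c))


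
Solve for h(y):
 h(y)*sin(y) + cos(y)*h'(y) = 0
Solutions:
 h(y) = C1*cos(y)


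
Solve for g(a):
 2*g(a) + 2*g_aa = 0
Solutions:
 g(a) = C1*sin(a) + C2*cos(a)


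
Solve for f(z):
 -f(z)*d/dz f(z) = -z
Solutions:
 f(z) = -sqrt(C1 + z^2)
 f(z) = sqrt(C1 + z^2)


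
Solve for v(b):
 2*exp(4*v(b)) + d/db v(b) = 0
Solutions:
 v(b) = log(-I*(1/(C1 + 8*b))^(1/4))
 v(b) = log(I*(1/(C1 + 8*b))^(1/4))
 v(b) = log(-(1/(C1 + 8*b))^(1/4))
 v(b) = log(1/(C1 + 8*b))/4


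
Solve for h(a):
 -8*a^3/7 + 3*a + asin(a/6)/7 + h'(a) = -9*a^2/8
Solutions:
 h(a) = C1 + 2*a^4/7 - 3*a^3/8 - 3*a^2/2 - a*asin(a/6)/7 - sqrt(36 - a^2)/7


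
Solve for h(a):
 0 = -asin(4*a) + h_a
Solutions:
 h(a) = C1 + a*asin(4*a) + sqrt(1 - 16*a^2)/4


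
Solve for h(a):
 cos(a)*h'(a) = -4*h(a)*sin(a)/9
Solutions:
 h(a) = C1*cos(a)^(4/9)


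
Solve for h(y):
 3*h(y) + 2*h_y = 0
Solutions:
 h(y) = C1*exp(-3*y/2)


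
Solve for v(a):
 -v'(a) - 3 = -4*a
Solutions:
 v(a) = C1 + 2*a^2 - 3*a


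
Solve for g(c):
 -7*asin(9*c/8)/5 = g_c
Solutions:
 g(c) = C1 - 7*c*asin(9*c/8)/5 - 7*sqrt(64 - 81*c^2)/45


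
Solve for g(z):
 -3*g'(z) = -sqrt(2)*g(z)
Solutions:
 g(z) = C1*exp(sqrt(2)*z/3)


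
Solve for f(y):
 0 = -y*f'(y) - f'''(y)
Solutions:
 f(y) = C1 + Integral(C2*airyai(-y) + C3*airybi(-y), y)


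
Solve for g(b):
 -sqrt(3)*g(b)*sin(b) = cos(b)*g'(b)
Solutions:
 g(b) = C1*cos(b)^(sqrt(3))


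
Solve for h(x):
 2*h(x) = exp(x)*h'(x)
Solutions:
 h(x) = C1*exp(-2*exp(-x))


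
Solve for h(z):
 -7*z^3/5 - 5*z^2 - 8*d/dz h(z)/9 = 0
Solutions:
 h(z) = C1 - 63*z^4/160 - 15*z^3/8


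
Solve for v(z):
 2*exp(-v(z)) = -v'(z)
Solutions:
 v(z) = log(C1 - 2*z)


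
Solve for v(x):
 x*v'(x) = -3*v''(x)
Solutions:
 v(x) = C1 + C2*erf(sqrt(6)*x/6)


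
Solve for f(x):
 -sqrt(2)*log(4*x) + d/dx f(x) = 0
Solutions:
 f(x) = C1 + sqrt(2)*x*log(x) - sqrt(2)*x + 2*sqrt(2)*x*log(2)


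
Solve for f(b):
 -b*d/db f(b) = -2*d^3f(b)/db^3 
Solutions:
 f(b) = C1 + Integral(C2*airyai(2^(2/3)*b/2) + C3*airybi(2^(2/3)*b/2), b)


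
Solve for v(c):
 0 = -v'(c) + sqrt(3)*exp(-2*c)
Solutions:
 v(c) = C1 - sqrt(3)*exp(-2*c)/2


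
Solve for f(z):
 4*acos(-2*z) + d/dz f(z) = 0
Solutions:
 f(z) = C1 - 4*z*acos(-2*z) - 2*sqrt(1 - 4*z^2)


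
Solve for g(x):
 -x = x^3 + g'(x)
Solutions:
 g(x) = C1 - x^4/4 - x^2/2


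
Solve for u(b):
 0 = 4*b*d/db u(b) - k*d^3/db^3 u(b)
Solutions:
 u(b) = C1 + Integral(C2*airyai(2^(2/3)*b*(1/k)^(1/3)) + C3*airybi(2^(2/3)*b*(1/k)^(1/3)), b)


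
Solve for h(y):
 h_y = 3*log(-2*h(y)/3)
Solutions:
 -Integral(1/(log(-_y) - log(3) + log(2)), (_y, h(y)))/3 = C1 - y


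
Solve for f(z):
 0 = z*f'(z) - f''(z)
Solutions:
 f(z) = C1 + C2*erfi(sqrt(2)*z/2)


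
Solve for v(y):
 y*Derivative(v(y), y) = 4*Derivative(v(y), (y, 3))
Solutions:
 v(y) = C1 + Integral(C2*airyai(2^(1/3)*y/2) + C3*airybi(2^(1/3)*y/2), y)


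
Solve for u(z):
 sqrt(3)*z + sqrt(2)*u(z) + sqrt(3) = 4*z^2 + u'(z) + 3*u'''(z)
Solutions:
 u(z) = C1*exp(-2^(1/6)*z*(-2/(9 + sqrt(83))^(1/3) + 2^(2/3)*(9 + sqrt(83))^(1/3))/12)*sin(2^(1/6)*sqrt(3)*z*(2/(9 + sqrt(83))^(1/3) + 2^(2/3)*(9 + sqrt(83))^(1/3))/12) + C2*exp(-2^(1/6)*z*(-2/(9 + sqrt(83))^(1/3) + 2^(2/3)*(9 + sqrt(83))^(1/3))/12)*cos(2^(1/6)*sqrt(3)*z*(2/(9 + sqrt(83))^(1/3) + 2^(2/3)*(9 + sqrt(83))^(1/3))/12) + C3*exp(2^(1/6)*z*(-2/(9 + sqrt(83))^(1/3) + 2^(2/3)*(9 + sqrt(83))^(1/3))/6) + 2*sqrt(2)*z^2 - sqrt(6)*z/2 + 4*z - sqrt(6)/2 - sqrt(3)/2 + 2*sqrt(2)


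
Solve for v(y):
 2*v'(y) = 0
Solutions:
 v(y) = C1


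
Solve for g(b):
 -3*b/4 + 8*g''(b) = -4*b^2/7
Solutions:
 g(b) = C1 + C2*b - b^4/168 + b^3/64


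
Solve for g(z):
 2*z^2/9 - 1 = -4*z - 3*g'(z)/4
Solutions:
 g(z) = C1 - 8*z^3/81 - 8*z^2/3 + 4*z/3


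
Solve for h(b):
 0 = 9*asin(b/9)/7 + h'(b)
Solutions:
 h(b) = C1 - 9*b*asin(b/9)/7 - 9*sqrt(81 - b^2)/7


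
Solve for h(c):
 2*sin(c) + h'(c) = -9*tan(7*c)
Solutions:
 h(c) = C1 + 9*log(cos(7*c))/7 + 2*cos(c)


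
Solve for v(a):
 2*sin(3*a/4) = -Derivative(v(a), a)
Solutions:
 v(a) = C1 + 8*cos(3*a/4)/3


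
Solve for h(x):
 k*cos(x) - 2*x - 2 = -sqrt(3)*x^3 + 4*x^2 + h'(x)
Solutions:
 h(x) = C1 + k*sin(x) + sqrt(3)*x^4/4 - 4*x^3/3 - x^2 - 2*x


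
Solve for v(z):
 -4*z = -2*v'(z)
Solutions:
 v(z) = C1 + z^2


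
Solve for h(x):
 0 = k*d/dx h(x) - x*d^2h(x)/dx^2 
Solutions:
 h(x) = C1 + x^(re(k) + 1)*(C2*sin(log(x)*Abs(im(k))) + C3*cos(log(x)*im(k)))


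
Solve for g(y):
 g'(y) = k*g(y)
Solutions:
 g(y) = C1*exp(k*y)


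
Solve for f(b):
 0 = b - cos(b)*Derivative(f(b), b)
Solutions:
 f(b) = C1 + Integral(b/cos(b), b)


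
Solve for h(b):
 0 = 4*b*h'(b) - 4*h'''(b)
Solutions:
 h(b) = C1 + Integral(C2*airyai(b) + C3*airybi(b), b)


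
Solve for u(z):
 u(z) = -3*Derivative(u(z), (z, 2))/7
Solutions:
 u(z) = C1*sin(sqrt(21)*z/3) + C2*cos(sqrt(21)*z/3)


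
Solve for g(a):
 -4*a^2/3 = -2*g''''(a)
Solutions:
 g(a) = C1 + C2*a + C3*a^2 + C4*a^3 + a^6/540


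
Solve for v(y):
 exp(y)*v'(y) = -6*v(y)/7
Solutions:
 v(y) = C1*exp(6*exp(-y)/7)


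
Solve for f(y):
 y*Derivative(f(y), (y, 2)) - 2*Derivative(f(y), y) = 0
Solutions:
 f(y) = C1 + C2*y^3


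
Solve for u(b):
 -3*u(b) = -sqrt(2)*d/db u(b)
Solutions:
 u(b) = C1*exp(3*sqrt(2)*b/2)


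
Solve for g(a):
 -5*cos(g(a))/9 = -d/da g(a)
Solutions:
 -5*a/9 - log(sin(g(a)) - 1)/2 + log(sin(g(a)) + 1)/2 = C1


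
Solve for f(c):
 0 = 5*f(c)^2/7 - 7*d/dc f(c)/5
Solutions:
 f(c) = -49/(C1 + 25*c)


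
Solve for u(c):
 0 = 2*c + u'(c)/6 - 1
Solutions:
 u(c) = C1 - 6*c^2 + 6*c


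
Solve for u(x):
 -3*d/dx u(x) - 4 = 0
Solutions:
 u(x) = C1 - 4*x/3


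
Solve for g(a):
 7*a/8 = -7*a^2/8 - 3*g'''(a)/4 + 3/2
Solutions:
 g(a) = C1 + C2*a + C3*a^2 - 7*a^5/360 - 7*a^4/144 + a^3/3


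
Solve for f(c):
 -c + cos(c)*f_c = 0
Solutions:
 f(c) = C1 + Integral(c/cos(c), c)


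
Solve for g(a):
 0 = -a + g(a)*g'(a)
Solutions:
 g(a) = -sqrt(C1 + a^2)
 g(a) = sqrt(C1 + a^2)


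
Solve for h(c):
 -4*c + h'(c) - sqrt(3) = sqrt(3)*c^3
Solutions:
 h(c) = C1 + sqrt(3)*c^4/4 + 2*c^2 + sqrt(3)*c


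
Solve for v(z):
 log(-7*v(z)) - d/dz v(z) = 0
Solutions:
 -Integral(1/(log(-_y) + log(7)), (_y, v(z))) = C1 - z


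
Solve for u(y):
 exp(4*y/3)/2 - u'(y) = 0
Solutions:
 u(y) = C1 + 3*exp(4*y/3)/8


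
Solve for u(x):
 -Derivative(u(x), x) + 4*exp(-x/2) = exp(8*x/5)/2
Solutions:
 u(x) = C1 - 5*exp(8*x/5)/16 - 8*exp(-x/2)


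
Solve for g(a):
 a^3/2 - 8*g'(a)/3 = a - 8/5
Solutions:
 g(a) = C1 + 3*a^4/64 - 3*a^2/16 + 3*a/5


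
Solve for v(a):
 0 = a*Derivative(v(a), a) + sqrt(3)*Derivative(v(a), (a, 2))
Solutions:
 v(a) = C1 + C2*erf(sqrt(2)*3^(3/4)*a/6)


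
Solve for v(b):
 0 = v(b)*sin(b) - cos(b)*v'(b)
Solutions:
 v(b) = C1/cos(b)


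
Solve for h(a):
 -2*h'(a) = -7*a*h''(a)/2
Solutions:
 h(a) = C1 + C2*a^(11/7)


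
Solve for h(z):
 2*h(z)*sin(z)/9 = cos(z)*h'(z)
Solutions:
 h(z) = C1/cos(z)^(2/9)


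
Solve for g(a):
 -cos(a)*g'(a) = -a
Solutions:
 g(a) = C1 + Integral(a/cos(a), a)


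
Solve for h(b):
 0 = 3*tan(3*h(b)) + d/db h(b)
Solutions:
 h(b) = -asin(C1*exp(-9*b))/3 + pi/3
 h(b) = asin(C1*exp(-9*b))/3


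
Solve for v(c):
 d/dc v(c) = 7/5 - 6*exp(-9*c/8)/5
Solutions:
 v(c) = C1 + 7*c/5 + 16*exp(-9*c/8)/15


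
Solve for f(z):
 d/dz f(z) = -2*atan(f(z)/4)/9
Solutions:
 Integral(1/atan(_y/4), (_y, f(z))) = C1 - 2*z/9


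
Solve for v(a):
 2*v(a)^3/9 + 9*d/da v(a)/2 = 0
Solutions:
 v(a) = -9*sqrt(2)*sqrt(-1/(C1 - 4*a))/2
 v(a) = 9*sqrt(2)*sqrt(-1/(C1 - 4*a))/2


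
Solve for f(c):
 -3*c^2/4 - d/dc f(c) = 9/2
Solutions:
 f(c) = C1 - c^3/4 - 9*c/2


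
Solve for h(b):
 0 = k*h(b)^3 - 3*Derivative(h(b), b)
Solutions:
 h(b) = -sqrt(6)*sqrt(-1/(C1 + b*k))/2
 h(b) = sqrt(6)*sqrt(-1/(C1 + b*k))/2


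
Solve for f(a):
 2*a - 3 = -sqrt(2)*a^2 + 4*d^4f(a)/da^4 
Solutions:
 f(a) = C1 + C2*a + C3*a^2 + C4*a^3 + sqrt(2)*a^6/1440 + a^5/240 - a^4/32


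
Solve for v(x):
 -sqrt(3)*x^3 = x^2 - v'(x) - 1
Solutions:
 v(x) = C1 + sqrt(3)*x^4/4 + x^3/3 - x


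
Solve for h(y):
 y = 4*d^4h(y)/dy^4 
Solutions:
 h(y) = C1 + C2*y + C3*y^2 + C4*y^3 + y^5/480


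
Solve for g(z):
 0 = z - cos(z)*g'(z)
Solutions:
 g(z) = C1 + Integral(z/cos(z), z)


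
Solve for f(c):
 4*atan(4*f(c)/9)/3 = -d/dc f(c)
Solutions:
 Integral(1/atan(4*_y/9), (_y, f(c))) = C1 - 4*c/3


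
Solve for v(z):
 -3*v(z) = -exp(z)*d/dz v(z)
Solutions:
 v(z) = C1*exp(-3*exp(-z))


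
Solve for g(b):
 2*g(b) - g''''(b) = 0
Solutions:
 g(b) = C1*exp(-2^(1/4)*b) + C2*exp(2^(1/4)*b) + C3*sin(2^(1/4)*b) + C4*cos(2^(1/4)*b)


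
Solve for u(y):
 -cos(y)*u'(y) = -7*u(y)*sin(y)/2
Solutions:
 u(y) = C1/cos(y)^(7/2)


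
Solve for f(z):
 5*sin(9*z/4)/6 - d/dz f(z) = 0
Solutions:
 f(z) = C1 - 10*cos(9*z/4)/27


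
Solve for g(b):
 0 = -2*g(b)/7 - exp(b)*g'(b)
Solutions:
 g(b) = C1*exp(2*exp(-b)/7)


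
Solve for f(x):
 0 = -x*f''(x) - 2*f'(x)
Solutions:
 f(x) = C1 + C2/x


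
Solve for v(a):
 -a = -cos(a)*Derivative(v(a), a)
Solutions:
 v(a) = C1 + Integral(a/cos(a), a)


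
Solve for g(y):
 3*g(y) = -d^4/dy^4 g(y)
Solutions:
 g(y) = (C1*sin(sqrt(2)*3^(1/4)*y/2) + C2*cos(sqrt(2)*3^(1/4)*y/2))*exp(-sqrt(2)*3^(1/4)*y/2) + (C3*sin(sqrt(2)*3^(1/4)*y/2) + C4*cos(sqrt(2)*3^(1/4)*y/2))*exp(sqrt(2)*3^(1/4)*y/2)


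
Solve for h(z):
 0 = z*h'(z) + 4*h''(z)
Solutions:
 h(z) = C1 + C2*erf(sqrt(2)*z/4)


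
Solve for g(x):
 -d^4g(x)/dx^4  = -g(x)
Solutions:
 g(x) = C1*exp(-x) + C2*exp(x) + C3*sin(x) + C4*cos(x)


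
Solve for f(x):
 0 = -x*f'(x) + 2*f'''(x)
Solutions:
 f(x) = C1 + Integral(C2*airyai(2^(2/3)*x/2) + C3*airybi(2^(2/3)*x/2), x)


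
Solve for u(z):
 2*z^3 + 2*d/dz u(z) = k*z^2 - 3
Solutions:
 u(z) = C1 + k*z^3/6 - z^4/4 - 3*z/2


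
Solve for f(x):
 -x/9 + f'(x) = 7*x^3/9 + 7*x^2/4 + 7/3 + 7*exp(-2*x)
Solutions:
 f(x) = C1 + 7*x^4/36 + 7*x^3/12 + x^2/18 + 7*x/3 - 7*exp(-2*x)/2


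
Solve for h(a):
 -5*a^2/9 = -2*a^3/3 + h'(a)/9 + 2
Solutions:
 h(a) = C1 + 3*a^4/2 - 5*a^3/3 - 18*a


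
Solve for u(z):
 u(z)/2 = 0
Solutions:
 u(z) = 0


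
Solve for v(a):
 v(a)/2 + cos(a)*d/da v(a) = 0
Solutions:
 v(a) = C1*(sin(a) - 1)^(1/4)/(sin(a) + 1)^(1/4)


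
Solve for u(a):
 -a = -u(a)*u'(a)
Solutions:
 u(a) = -sqrt(C1 + a^2)
 u(a) = sqrt(C1 + a^2)


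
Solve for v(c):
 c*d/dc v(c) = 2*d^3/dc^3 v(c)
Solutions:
 v(c) = C1 + Integral(C2*airyai(2^(2/3)*c/2) + C3*airybi(2^(2/3)*c/2), c)


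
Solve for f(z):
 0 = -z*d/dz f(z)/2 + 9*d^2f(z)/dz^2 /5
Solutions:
 f(z) = C1 + C2*erfi(sqrt(5)*z/6)


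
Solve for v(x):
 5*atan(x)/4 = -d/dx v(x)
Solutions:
 v(x) = C1 - 5*x*atan(x)/4 + 5*log(x^2 + 1)/8


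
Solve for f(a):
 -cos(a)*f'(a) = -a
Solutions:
 f(a) = C1 + Integral(a/cos(a), a)


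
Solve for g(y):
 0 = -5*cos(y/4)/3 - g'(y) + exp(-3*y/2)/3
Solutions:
 g(y) = C1 - 20*sin(y/4)/3 - 2*exp(-3*y/2)/9


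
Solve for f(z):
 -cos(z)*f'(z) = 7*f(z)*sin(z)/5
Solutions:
 f(z) = C1*cos(z)^(7/5)


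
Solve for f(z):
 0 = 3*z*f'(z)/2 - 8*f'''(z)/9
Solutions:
 f(z) = C1 + Integral(C2*airyai(3*2^(2/3)*z/4) + C3*airybi(3*2^(2/3)*z/4), z)


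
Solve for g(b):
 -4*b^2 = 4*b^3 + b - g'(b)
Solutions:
 g(b) = C1 + b^4 + 4*b^3/3 + b^2/2


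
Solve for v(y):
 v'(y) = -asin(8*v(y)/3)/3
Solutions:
 Integral(1/asin(8*_y/3), (_y, v(y))) = C1 - y/3


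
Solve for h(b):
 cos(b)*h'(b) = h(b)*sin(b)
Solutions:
 h(b) = C1/cos(b)


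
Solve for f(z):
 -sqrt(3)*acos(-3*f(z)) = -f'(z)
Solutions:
 Integral(1/acos(-3*_y), (_y, f(z))) = C1 + sqrt(3)*z


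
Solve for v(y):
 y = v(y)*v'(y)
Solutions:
 v(y) = -sqrt(C1 + y^2)
 v(y) = sqrt(C1 + y^2)


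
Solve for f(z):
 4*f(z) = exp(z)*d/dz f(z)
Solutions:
 f(z) = C1*exp(-4*exp(-z))


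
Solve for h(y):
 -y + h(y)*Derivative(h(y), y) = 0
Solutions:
 h(y) = -sqrt(C1 + y^2)
 h(y) = sqrt(C1 + y^2)


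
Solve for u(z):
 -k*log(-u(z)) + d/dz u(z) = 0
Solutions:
 -li(-u(z)) = C1 + k*z


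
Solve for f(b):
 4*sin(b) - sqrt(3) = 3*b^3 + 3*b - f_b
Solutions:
 f(b) = C1 + 3*b^4/4 + 3*b^2/2 + sqrt(3)*b + 4*cos(b)


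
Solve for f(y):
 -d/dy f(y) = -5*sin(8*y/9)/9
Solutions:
 f(y) = C1 - 5*cos(8*y/9)/8


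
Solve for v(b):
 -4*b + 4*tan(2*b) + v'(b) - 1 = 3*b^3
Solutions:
 v(b) = C1 + 3*b^4/4 + 2*b^2 + b + 2*log(cos(2*b))


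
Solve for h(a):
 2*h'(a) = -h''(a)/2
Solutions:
 h(a) = C1 + C2*exp(-4*a)


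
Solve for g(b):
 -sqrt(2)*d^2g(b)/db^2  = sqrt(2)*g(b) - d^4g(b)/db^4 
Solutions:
 g(b) = C1*exp(-2^(3/4)*b*sqrt(1 + sqrt(1 + 2*sqrt(2)))/2) + C2*exp(2^(3/4)*b*sqrt(1 + sqrt(1 + 2*sqrt(2)))/2) + C3*sin(2^(3/4)*b*sqrt(-1 + sqrt(1 + 2*sqrt(2)))/2) + C4*cosh(2^(3/4)*b*sqrt(1 - sqrt(1 + 2*sqrt(2)))/2)


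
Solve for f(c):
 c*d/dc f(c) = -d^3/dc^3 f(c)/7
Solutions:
 f(c) = C1 + Integral(C2*airyai(-7^(1/3)*c) + C3*airybi(-7^(1/3)*c), c)


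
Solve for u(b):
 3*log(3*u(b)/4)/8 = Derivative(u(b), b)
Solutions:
 8*Integral(1/(-log(_y) - log(3) + 2*log(2)), (_y, u(b)))/3 = C1 - b


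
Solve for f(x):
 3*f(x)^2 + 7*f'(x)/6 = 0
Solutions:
 f(x) = 7/(C1 + 18*x)


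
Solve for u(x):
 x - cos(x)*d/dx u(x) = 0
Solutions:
 u(x) = C1 + Integral(x/cos(x), x)


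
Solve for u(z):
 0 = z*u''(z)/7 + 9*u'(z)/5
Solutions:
 u(z) = C1 + C2/z^(58/5)


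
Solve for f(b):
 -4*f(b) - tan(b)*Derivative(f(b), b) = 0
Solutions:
 f(b) = C1/sin(b)^4


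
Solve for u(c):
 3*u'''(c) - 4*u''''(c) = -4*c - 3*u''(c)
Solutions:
 u(c) = C1 + C2*c + C3*exp(c*(3 - sqrt(57))/8) + C4*exp(c*(3 + sqrt(57))/8) - 2*c^3/9 + 2*c^2/3


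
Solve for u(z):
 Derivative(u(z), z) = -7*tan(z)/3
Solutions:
 u(z) = C1 + 7*log(cos(z))/3


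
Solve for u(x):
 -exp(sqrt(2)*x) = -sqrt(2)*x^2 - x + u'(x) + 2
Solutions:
 u(x) = C1 + sqrt(2)*x^3/3 + x^2/2 - 2*x - sqrt(2)*exp(sqrt(2)*x)/2


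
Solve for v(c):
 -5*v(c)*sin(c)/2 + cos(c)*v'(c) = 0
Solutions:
 v(c) = C1/cos(c)^(5/2)


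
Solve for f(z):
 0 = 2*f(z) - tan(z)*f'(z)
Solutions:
 f(z) = C1*sin(z)^2


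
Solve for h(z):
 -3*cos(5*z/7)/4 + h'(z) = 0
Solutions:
 h(z) = C1 + 21*sin(5*z/7)/20


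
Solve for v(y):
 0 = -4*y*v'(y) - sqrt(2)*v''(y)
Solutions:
 v(y) = C1 + C2*erf(2^(1/4)*y)


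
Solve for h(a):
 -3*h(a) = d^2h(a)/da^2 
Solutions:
 h(a) = C1*sin(sqrt(3)*a) + C2*cos(sqrt(3)*a)


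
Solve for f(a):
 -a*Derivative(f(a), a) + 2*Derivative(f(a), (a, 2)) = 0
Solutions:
 f(a) = C1 + C2*erfi(a/2)


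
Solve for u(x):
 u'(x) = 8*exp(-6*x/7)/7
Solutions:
 u(x) = C1 - 4*exp(-6*x/7)/3


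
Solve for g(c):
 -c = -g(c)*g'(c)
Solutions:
 g(c) = -sqrt(C1 + c^2)
 g(c) = sqrt(C1 + c^2)


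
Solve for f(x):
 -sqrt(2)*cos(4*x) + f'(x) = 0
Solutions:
 f(x) = C1 + sqrt(2)*sin(4*x)/4


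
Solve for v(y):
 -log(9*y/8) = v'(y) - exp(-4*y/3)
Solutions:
 v(y) = C1 - y*log(y) + y*(-2*log(3) + 1 + 3*log(2)) - 3*exp(-4*y/3)/4


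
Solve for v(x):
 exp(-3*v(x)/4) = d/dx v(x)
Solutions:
 v(x) = 4*log(C1 + 3*x/4)/3
 v(x) = 4*log((-6^(1/3) - 2^(1/3)*3^(5/6)*I)*(C1 + x)^(1/3)/4)
 v(x) = 4*log((-6^(1/3) + 2^(1/3)*3^(5/6)*I)*(C1 + x)^(1/3)/4)


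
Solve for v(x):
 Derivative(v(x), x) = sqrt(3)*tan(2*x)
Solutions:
 v(x) = C1 - sqrt(3)*log(cos(2*x))/2


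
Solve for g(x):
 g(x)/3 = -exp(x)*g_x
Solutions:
 g(x) = C1*exp(exp(-x)/3)


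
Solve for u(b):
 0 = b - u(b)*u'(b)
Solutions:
 u(b) = -sqrt(C1 + b^2)
 u(b) = sqrt(C1 + b^2)


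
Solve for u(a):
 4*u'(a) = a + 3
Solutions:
 u(a) = C1 + a^2/8 + 3*a/4


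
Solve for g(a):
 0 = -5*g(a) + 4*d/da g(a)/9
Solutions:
 g(a) = C1*exp(45*a/4)


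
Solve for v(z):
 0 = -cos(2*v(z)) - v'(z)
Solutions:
 v(z) = -asin((C1 + exp(4*z))/(C1 - exp(4*z)))/2 + pi/2
 v(z) = asin((C1 + exp(4*z))/(C1 - exp(4*z)))/2


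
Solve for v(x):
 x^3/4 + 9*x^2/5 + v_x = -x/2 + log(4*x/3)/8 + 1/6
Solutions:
 v(x) = C1 - x^4/16 - 3*x^3/5 - x^2/4 + x*log(x)/8 - x*log(3)/8 + x/24 + x*log(2)/4


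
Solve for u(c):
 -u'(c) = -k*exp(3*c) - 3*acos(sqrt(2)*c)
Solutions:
 u(c) = C1 + 3*c*acos(sqrt(2)*c) + k*exp(3*c)/3 - 3*sqrt(2)*sqrt(1 - 2*c^2)/2


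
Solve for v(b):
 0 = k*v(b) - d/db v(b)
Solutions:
 v(b) = C1*exp(b*k)


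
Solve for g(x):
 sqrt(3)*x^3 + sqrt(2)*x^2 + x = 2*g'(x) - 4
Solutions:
 g(x) = C1 + sqrt(3)*x^4/8 + sqrt(2)*x^3/6 + x^2/4 + 2*x


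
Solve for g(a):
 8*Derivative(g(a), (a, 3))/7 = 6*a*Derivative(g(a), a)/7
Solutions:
 g(a) = C1 + Integral(C2*airyai(6^(1/3)*a/2) + C3*airybi(6^(1/3)*a/2), a)


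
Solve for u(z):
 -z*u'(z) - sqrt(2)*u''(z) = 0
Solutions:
 u(z) = C1 + C2*erf(2^(1/4)*z/2)


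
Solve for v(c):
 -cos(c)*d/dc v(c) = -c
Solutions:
 v(c) = C1 + Integral(c/cos(c), c)


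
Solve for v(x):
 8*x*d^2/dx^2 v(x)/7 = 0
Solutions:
 v(x) = C1 + C2*x


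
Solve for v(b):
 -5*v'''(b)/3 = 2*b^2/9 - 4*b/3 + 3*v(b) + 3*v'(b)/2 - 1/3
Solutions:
 v(b) = C1*exp(-30^(1/3)*b*(-(30 + sqrt(930))^(1/3) + 30^(1/3)/(30 + sqrt(930))^(1/3))/20)*sin(10^(1/3)*3^(1/6)*b*(3*10^(1/3)/(30 + sqrt(930))^(1/3) + 3^(2/3)*(30 + sqrt(930))^(1/3))/20) + C2*exp(-30^(1/3)*b*(-(30 + sqrt(930))^(1/3) + 30^(1/3)/(30 + sqrt(930))^(1/3))/20)*cos(10^(1/3)*3^(1/6)*b*(3*10^(1/3)/(30 + sqrt(930))^(1/3) + 3^(2/3)*(30 + sqrt(930))^(1/3))/20) + C3*exp(30^(1/3)*b*(-(30 + sqrt(930))^(1/3) + 30^(1/3)/(30 + sqrt(930))^(1/3))/10) - 2*b^2/27 + 14*b/27 - 4/27


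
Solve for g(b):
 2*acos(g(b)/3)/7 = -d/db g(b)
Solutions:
 Integral(1/acos(_y/3), (_y, g(b))) = C1 - 2*b/7


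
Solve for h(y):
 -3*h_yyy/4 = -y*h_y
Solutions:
 h(y) = C1 + Integral(C2*airyai(6^(2/3)*y/3) + C3*airybi(6^(2/3)*y/3), y)


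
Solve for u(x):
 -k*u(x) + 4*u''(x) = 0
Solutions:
 u(x) = C1*exp(-sqrt(k)*x/2) + C2*exp(sqrt(k)*x/2)


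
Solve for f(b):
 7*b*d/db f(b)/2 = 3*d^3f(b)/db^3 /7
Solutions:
 f(b) = C1 + Integral(C2*airyai(42^(2/3)*b/6) + C3*airybi(42^(2/3)*b/6), b)


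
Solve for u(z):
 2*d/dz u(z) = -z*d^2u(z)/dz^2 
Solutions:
 u(z) = C1 + C2/z


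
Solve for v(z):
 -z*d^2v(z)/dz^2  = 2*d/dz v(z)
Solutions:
 v(z) = C1 + C2/z


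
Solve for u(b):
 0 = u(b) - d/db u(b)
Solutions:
 u(b) = C1*exp(b)


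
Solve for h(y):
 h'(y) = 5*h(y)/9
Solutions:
 h(y) = C1*exp(5*y/9)


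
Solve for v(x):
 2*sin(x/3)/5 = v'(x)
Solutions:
 v(x) = C1 - 6*cos(x/3)/5


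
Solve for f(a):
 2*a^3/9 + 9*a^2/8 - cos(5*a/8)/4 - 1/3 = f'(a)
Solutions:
 f(a) = C1 + a^4/18 + 3*a^3/8 - a/3 - 2*sin(5*a/8)/5


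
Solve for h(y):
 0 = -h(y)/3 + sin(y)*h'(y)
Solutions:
 h(y) = C1*(cos(y) - 1)^(1/6)/(cos(y) + 1)^(1/6)


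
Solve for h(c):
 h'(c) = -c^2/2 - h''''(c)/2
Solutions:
 h(c) = C1 + C4*exp(-2^(1/3)*c) - c^3/6 + (C2*sin(2^(1/3)*sqrt(3)*c/2) + C3*cos(2^(1/3)*sqrt(3)*c/2))*exp(2^(1/3)*c/2)


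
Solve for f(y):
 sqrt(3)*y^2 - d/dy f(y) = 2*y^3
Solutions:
 f(y) = C1 - y^4/2 + sqrt(3)*y^3/3


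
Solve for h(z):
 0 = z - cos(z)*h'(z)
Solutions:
 h(z) = C1 + Integral(z/cos(z), z)


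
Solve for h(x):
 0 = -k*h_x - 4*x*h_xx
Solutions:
 h(x) = C1 + x^(1 - re(k)/4)*(C2*sin(log(x)*Abs(im(k))/4) + C3*cos(log(x)*im(k)/4))


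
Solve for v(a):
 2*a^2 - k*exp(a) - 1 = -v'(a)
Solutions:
 v(a) = C1 - 2*a^3/3 + a + k*exp(a)


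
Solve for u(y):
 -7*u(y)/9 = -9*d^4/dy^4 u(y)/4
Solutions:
 u(y) = C1*exp(-sqrt(2)*7^(1/4)*y/3) + C2*exp(sqrt(2)*7^(1/4)*y/3) + C3*sin(sqrt(2)*7^(1/4)*y/3) + C4*cos(sqrt(2)*7^(1/4)*y/3)


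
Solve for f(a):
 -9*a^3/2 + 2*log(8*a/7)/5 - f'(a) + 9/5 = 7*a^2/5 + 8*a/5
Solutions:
 f(a) = C1 - 9*a^4/8 - 7*a^3/15 - 4*a^2/5 + 2*a*log(a)/5 - 2*a*log(7)/5 + 6*a*log(2)/5 + 7*a/5


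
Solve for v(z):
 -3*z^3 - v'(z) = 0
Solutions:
 v(z) = C1 - 3*z^4/4


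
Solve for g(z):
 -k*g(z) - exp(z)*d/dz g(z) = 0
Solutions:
 g(z) = C1*exp(k*exp(-z))


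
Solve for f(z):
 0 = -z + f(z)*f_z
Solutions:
 f(z) = -sqrt(C1 + z^2)
 f(z) = sqrt(C1 + z^2)


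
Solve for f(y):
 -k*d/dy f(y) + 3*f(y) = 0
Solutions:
 f(y) = C1*exp(3*y/k)


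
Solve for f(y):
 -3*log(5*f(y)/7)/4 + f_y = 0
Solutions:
 -4*Integral(1/(log(_y) - log(7) + log(5)), (_y, f(y)))/3 = C1 - y


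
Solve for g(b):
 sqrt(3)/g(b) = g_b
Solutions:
 g(b) = -sqrt(C1 + 2*sqrt(3)*b)
 g(b) = sqrt(C1 + 2*sqrt(3)*b)


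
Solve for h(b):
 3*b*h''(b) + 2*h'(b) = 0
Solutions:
 h(b) = C1 + C2*b^(1/3)


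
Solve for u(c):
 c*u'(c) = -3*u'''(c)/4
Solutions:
 u(c) = C1 + Integral(C2*airyai(-6^(2/3)*c/3) + C3*airybi(-6^(2/3)*c/3), c)


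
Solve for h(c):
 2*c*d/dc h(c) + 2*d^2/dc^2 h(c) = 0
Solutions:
 h(c) = C1 + C2*erf(sqrt(2)*c/2)


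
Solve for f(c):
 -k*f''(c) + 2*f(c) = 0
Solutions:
 f(c) = C1*exp(-sqrt(2)*c*sqrt(1/k)) + C2*exp(sqrt(2)*c*sqrt(1/k))


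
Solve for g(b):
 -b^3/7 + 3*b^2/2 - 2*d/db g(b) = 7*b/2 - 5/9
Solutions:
 g(b) = C1 - b^4/56 + b^3/4 - 7*b^2/8 + 5*b/18


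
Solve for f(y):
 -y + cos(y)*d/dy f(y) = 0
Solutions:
 f(y) = C1 + Integral(y/cos(y), y)


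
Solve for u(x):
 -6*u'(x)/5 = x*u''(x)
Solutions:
 u(x) = C1 + C2/x^(1/5)


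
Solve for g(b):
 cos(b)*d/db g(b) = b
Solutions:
 g(b) = C1 + Integral(b/cos(b), b)


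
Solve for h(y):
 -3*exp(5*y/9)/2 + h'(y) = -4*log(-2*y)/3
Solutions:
 h(y) = C1 - 4*y*log(-y)/3 + 4*y*(1 - log(2))/3 + 27*exp(5*y/9)/10


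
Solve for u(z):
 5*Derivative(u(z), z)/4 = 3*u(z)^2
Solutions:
 u(z) = -5/(C1 + 12*z)


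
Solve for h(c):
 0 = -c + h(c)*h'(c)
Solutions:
 h(c) = -sqrt(C1 + c^2)
 h(c) = sqrt(C1 + c^2)


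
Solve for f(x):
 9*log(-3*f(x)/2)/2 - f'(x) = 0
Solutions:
 -2*Integral(1/(log(-_y) - log(2) + log(3)), (_y, f(x)))/9 = C1 - x


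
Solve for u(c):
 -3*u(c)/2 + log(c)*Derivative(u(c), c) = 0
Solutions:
 u(c) = C1*exp(3*li(c)/2)


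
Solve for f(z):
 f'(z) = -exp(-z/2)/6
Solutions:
 f(z) = C1 + exp(-z/2)/3


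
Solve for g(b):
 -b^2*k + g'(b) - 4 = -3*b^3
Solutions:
 g(b) = C1 - 3*b^4/4 + b^3*k/3 + 4*b


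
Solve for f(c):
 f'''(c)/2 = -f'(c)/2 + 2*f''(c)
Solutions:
 f(c) = C1 + C2*exp(c*(2 - sqrt(3))) + C3*exp(c*(sqrt(3) + 2))


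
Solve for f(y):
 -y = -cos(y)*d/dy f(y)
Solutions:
 f(y) = C1 + Integral(y/cos(y), y)


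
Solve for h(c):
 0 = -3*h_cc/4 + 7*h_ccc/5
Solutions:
 h(c) = C1 + C2*c + C3*exp(15*c/28)


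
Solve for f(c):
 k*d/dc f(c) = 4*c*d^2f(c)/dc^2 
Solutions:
 f(c) = C1 + c^(re(k)/4 + 1)*(C2*sin(log(c)*Abs(im(k))/4) + C3*cos(log(c)*im(k)/4))


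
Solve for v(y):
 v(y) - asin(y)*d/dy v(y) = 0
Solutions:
 v(y) = C1*exp(Integral(1/asin(y), y))


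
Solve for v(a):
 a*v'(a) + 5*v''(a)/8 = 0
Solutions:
 v(a) = C1 + C2*erf(2*sqrt(5)*a/5)


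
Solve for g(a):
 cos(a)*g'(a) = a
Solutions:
 g(a) = C1 + Integral(a/cos(a), a)


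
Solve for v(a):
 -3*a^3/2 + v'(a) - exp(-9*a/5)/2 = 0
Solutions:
 v(a) = C1 + 3*a^4/8 - 5*exp(-9*a/5)/18


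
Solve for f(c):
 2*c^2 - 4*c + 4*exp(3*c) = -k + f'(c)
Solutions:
 f(c) = C1 + 2*c^3/3 - 2*c^2 + c*k + 4*exp(3*c)/3


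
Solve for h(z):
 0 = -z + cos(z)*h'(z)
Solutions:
 h(z) = C1 + Integral(z/cos(z), z)


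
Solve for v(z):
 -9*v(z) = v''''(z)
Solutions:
 v(z) = (C1*sin(sqrt(6)*z/2) + C2*cos(sqrt(6)*z/2))*exp(-sqrt(6)*z/2) + (C3*sin(sqrt(6)*z/2) + C4*cos(sqrt(6)*z/2))*exp(sqrt(6)*z/2)


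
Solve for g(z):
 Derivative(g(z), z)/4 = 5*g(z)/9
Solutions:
 g(z) = C1*exp(20*z/9)


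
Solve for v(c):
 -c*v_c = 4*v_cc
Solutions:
 v(c) = C1 + C2*erf(sqrt(2)*c/4)


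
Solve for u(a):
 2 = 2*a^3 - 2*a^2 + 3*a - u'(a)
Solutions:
 u(a) = C1 + a^4/2 - 2*a^3/3 + 3*a^2/2 - 2*a


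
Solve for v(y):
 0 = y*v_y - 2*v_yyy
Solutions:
 v(y) = C1 + Integral(C2*airyai(2^(2/3)*y/2) + C3*airybi(2^(2/3)*y/2), y)


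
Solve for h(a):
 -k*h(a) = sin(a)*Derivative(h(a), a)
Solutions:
 h(a) = C1*exp(k*(-log(cos(a) - 1) + log(cos(a) + 1))/2)


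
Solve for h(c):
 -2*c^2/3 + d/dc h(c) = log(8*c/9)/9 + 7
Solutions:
 h(c) = C1 + 2*c^3/9 + c*log(c)/9 - 2*c*log(3)/9 + c*log(2)/3 + 62*c/9


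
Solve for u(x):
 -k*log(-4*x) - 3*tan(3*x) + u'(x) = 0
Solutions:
 u(x) = C1 + k*x*(log(-x) - 1) + 2*k*x*log(2) - log(cos(3*x))


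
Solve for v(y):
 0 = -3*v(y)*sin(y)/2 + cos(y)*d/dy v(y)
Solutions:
 v(y) = C1/cos(y)^(3/2)


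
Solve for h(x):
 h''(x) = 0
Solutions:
 h(x) = C1 + C2*x


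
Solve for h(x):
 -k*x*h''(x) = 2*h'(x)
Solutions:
 h(x) = C1 + x^(((re(k) - 2)*re(k) + im(k)^2)/(re(k)^2 + im(k)^2))*(C2*sin(2*log(x)*Abs(im(k))/(re(k)^2 + im(k)^2)) + C3*cos(2*log(x)*im(k)/(re(k)^2 + im(k)^2)))


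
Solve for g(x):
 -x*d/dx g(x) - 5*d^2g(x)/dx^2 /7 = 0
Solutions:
 g(x) = C1 + C2*erf(sqrt(70)*x/10)


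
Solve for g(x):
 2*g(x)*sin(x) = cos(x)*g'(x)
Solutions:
 g(x) = C1/cos(x)^2


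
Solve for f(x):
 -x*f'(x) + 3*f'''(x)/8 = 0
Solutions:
 f(x) = C1 + Integral(C2*airyai(2*3^(2/3)*x/3) + C3*airybi(2*3^(2/3)*x/3), x)


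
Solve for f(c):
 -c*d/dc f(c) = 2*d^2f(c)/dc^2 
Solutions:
 f(c) = C1 + C2*erf(c/2)


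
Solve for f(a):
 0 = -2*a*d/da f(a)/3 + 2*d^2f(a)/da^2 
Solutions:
 f(a) = C1 + C2*erfi(sqrt(6)*a/6)


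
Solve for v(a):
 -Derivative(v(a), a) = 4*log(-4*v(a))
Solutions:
 Integral(1/(log(-_y) + 2*log(2)), (_y, v(a)))/4 = C1 - a


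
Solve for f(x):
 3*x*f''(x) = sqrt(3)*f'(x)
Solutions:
 f(x) = C1 + C2*x^(sqrt(3)/3 + 1)


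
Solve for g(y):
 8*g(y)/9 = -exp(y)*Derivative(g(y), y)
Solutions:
 g(y) = C1*exp(8*exp(-y)/9)


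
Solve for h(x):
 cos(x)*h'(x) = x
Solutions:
 h(x) = C1 + Integral(x/cos(x), x)


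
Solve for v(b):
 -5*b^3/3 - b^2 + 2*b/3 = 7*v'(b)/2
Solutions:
 v(b) = C1 - 5*b^4/42 - 2*b^3/21 + 2*b^2/21


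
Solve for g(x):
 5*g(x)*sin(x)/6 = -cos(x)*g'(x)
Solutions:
 g(x) = C1*cos(x)^(5/6)


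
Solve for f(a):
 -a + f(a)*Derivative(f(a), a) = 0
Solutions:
 f(a) = -sqrt(C1 + a^2)
 f(a) = sqrt(C1 + a^2)


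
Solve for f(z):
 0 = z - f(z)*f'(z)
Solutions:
 f(z) = -sqrt(C1 + z^2)
 f(z) = sqrt(C1 + z^2)


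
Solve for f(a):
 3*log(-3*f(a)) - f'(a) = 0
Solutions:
 -Integral(1/(log(-_y) + log(3)), (_y, f(a)))/3 = C1 - a


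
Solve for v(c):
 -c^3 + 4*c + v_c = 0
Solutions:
 v(c) = C1 + c^4/4 - 2*c^2


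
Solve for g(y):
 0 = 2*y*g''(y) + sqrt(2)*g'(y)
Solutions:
 g(y) = C1 + C2*y^(1 - sqrt(2)/2)


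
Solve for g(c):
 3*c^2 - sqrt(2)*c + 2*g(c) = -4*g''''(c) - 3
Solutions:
 g(c) = -3*c^2/2 + sqrt(2)*c/2 + (C1*sin(2^(1/4)*c/2) + C2*cos(2^(1/4)*c/2))*exp(-2^(1/4)*c/2) + (C3*sin(2^(1/4)*c/2) + C4*cos(2^(1/4)*c/2))*exp(2^(1/4)*c/2) - 3/2


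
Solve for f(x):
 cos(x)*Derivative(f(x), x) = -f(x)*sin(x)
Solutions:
 f(x) = C1*cos(x)


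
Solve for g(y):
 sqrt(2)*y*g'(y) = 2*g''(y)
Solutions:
 g(y) = C1 + C2*erfi(2^(1/4)*y/2)


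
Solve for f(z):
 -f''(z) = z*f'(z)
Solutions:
 f(z) = C1 + C2*erf(sqrt(2)*z/2)


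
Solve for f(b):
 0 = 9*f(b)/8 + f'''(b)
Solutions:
 f(b) = C3*exp(-3^(2/3)*b/2) + (C1*sin(3*3^(1/6)*b/4) + C2*cos(3*3^(1/6)*b/4))*exp(3^(2/3)*b/4)


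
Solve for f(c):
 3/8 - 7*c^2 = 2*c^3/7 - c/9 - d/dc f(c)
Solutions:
 f(c) = C1 + c^4/14 + 7*c^3/3 - c^2/18 - 3*c/8


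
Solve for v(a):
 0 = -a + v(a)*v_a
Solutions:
 v(a) = -sqrt(C1 + a^2)
 v(a) = sqrt(C1 + a^2)


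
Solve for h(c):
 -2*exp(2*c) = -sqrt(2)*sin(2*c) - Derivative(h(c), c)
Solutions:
 h(c) = C1 + exp(2*c) + sqrt(2)*cos(2*c)/2
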